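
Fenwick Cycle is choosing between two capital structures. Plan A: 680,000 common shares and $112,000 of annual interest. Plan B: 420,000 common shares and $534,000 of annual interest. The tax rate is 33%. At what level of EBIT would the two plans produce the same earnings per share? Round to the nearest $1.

$1,215,692

At indifference, (EBIT − 112,000)(1 − t)/680,000 = (EBIT − 534,000)(1 − t)/420,000.
The (1 − t) factor cancels: (EBIT − 112,000) × 420,000 = (EBIT − 534,000) × 680,000.
Solving, EBIT = (534,000·680,000 − 112,000·420,000) / (680,000 − 420,000) = 316,080,000,000 / 260,000 = 1,215,692.31.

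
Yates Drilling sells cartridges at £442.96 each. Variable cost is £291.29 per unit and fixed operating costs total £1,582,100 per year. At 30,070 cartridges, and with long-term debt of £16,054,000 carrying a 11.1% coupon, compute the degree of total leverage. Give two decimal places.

3.81

At 30,070 units, contribution = 30,070 × £151.67 = £4,560,716.90.
Operating income = contribution − fixed costs = £4,560,716.90 − £1,582,100 = £2,978,616.90. Interest = £1,781,994.00.
DOL = £4,560,716.90 ÷ £2,978,616.90 = 1.5312; DFL = £2,978,616.90 ÷ £1,196,622.90 = 2.4892.
Combined leverage = 1.5312 × 2.4892 = 3.8115.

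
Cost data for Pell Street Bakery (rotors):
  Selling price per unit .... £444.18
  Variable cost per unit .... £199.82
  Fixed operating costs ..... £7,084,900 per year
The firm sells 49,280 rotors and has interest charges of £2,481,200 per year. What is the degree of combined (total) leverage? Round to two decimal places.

Total contribution margin = 49,280 × £244.36 = £12,042,060.80.
Subtracting fixed costs: EBIT = £12,042,060.80 − £7,084,900 = £4,957,160.80. Interest = £2,481,200.00, so EBIT − I = £2,475,960.80.
DCL = contribution ÷ (EBIT − I) = £12,042,060.80 ÷ £2,475,960.80 = 4.8636.

4.86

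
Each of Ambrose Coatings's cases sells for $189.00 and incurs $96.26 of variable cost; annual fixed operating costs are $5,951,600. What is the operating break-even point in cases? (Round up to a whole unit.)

64,176 cases

Unit CM = price − variable cost = $189.00 − $96.26 = $92.74.
Break-even volume = fixed costs ÷ CM per unit = $5,951,600 ÷ $92.74 = 64,175.11, so 64,176 cases.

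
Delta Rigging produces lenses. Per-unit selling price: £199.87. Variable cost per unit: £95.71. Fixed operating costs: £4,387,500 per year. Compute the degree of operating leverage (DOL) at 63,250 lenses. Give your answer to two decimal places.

Total contribution margin = 63,250 × £104.16 = £6,588,120.00.
Operating income = contribution − fixed costs = £6,588,120.00 − £4,387,500 = £2,200,620.00.
DOL = contribution ÷ EBIT = £6,588,120.00 ÷ £2,200,620.00 = 2.9938.

2.99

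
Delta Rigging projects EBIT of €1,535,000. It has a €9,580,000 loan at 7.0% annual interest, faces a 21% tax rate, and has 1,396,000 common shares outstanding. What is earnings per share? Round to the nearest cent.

€0.49

Pre-tax income = €1,535,000 − €670,600.00 = €864,400.00.
After tax at 21%: net income = €864,400.00 × 0.79 = €682,876.00.
EPS = €682,876.00 ÷ 1,396,000 = €0.49.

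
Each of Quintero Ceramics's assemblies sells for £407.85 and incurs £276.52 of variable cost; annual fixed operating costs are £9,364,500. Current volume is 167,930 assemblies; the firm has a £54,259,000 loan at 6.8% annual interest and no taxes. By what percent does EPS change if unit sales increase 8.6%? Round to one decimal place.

Total contribution margin = 167,930 × £131.33 = £22,054,246.90.
EBIT = £22,054,246.90 − £9,364,500 = £12,689,746.90.
Interest = £3,689,612.00, so EBIT − I = £9,000,134.90.
Degree of combined leverage = contribution ÷ (EBIT − I) = £22,054,246.90 ÷ £9,000,134.90 = 2.4504.
%ΔEPS = DCL × %ΔSales = 2.4504 × +8.6% = +21.1%.

+21.1%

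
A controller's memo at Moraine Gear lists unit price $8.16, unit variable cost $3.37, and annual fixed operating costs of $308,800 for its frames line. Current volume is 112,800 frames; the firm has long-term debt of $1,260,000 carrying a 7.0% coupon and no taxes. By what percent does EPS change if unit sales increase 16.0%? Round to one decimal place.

+60.3%

Contribution at this volume is 112,800 × $4.79 = $540,312.00.
Subtracting fixed costs: EBIT = $540,312.00 − $308,800 = $231,512.00.
After interest of $88,200.00, pre-tax earnings = $143,312.00.
DCL = total CM / (EBIT − I) = $540,312.00 / $143,312.00 = 3.7702.
EPS therefore changes by 3.7702 × (+16.0%) = +60.3%.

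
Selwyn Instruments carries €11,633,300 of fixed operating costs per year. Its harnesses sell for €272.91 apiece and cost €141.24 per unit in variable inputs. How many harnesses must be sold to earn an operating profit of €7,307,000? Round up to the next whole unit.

143,847 harnesses

Contribution margin per unit = €272.91 − €141.24 = €131.67.
Units = (FC + target) / CM = (€11,633,300 + €7,307,000) / €131.67 = 143,846.74, so 143,847 harnesses.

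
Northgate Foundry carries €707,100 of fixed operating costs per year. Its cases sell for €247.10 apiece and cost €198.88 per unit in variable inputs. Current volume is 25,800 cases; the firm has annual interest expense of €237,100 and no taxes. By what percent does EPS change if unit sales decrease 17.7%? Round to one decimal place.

Contribution at this volume is 25,800 × €48.22 = €1,244,076.00.
Operating income = contribution − fixed costs = €1,244,076.00 − €707,100 = €536,976.00.
After interest of €237,100.00, pre-tax earnings = €299,876.00.
Degree of combined leverage = contribution ÷ (EBIT − I) = €1,244,076.00 ÷ €299,876.00 = 4.1486.
EPS therefore changes by 4.1486 × (-17.7%) = -73.4%.

-73.4%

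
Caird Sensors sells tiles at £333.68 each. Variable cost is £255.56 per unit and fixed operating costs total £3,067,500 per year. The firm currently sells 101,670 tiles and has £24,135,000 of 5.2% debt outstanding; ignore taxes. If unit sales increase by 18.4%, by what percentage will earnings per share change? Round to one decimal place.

+40.4%

Contribution at this volume is 101,670 × £78.12 = £7,942,460.40.
Operating income = contribution − fixed costs = £7,942,460.40 − £3,067,500 = £4,874,960.40.
Interest = £1,255,020.00, so EBIT − I = £3,619,940.40.
DCL = total CM / (EBIT − I) = £7,942,460.40 / £3,619,940.40 = 2.1941.
%ΔEPS = DCL × %ΔSales = 2.1941 × +18.4% = +40.4%.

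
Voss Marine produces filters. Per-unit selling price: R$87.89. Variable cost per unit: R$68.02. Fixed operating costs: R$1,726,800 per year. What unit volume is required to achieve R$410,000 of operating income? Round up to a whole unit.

107,540 filters

Unit CM = price − variable cost = R$87.89 − R$68.02 = R$19.87.
Need Q such that Q × R$19.87 − R$1,726,800 = R$410,000, i.e. Q = R$2,136,800 / R$19.87 = 107,539.00 → 107,540.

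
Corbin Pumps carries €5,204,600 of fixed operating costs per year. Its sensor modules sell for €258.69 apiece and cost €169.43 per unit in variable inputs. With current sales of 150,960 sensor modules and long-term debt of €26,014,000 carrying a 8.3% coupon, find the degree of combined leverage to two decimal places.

Total contribution margin = 150,960 × €89.26 = €13,474,689.60.
Subtracting fixed costs: EBIT = €13,474,689.60 − €5,204,600 = €8,270,089.60. Interest = €2,159,162.00, so EBIT − I = €6,110,927.60.
DCL = contribution ÷ (EBIT − I) = €13,474,689.60 ÷ €6,110,927.60 = 2.2050.

2.21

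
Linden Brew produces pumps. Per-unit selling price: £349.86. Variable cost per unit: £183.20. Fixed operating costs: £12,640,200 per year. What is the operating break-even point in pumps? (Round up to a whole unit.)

Unit CM = price − variable cost = £349.86 − £183.20 = £166.66.
Break-even Q = £12,640,200 / £166.66 = 75,844.23 → 75,845 pumps.

75,845 pumps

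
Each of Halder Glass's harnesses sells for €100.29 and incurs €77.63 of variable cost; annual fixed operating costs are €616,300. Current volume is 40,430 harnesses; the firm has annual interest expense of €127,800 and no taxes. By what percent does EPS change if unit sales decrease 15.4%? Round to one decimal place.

-82.0%

Contribution at this volume is 40,430 × €22.66 = €916,143.80.
Subtracting fixed costs: EBIT = €916,143.80 − €616,300 = €299,843.80.
After interest of €127,800.00, pre-tax earnings = €172,043.80.
Degree of combined leverage = contribution ÷ (EBIT − I) = €916,143.80 ÷ €172,043.80 = 5.3251.
%ΔEPS = DCL × %ΔSales = 5.3251 × -15.4% = -82.0%.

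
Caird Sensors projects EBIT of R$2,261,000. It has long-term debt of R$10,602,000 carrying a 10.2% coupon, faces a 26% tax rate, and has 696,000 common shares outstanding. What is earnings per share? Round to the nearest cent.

R$1.25

Pre-tax income = R$2,261,000 − R$1,081,404.00 = R$1,179,596.00.
After tax at 26%: net income = R$1,179,596.00 × 0.74 = R$872,901.04.
Per share: R$872,901.04 / 696,000 shares = R$1.25.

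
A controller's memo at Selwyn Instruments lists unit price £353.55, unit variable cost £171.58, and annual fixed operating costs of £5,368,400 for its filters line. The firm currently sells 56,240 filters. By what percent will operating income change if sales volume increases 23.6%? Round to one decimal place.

+49.6%

Total contribution margin = 56,240 × £181.97 = £10,233,992.80.
EBIT = £10,233,992.80 − £5,368,400 = £4,865,592.80.
Degree of operating leverage = £10,233,992.80 / £4,865,592.80 = 2.1033.
Operating income changes by 2.1033 × +23.6% = +49.6%.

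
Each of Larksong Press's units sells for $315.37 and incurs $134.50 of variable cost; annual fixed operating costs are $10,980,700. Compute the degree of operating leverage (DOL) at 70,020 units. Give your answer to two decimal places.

7.52

Total contribution margin = 70,020 × $180.87 = $12,664,517.40.
Operating income = contribution − fixed costs = $12,664,517.40 − $10,980,700 = $1,683,817.40.
DOL = contribution ÷ EBIT = $12,664,517.40 ÷ $1,683,817.40 = 7.5213.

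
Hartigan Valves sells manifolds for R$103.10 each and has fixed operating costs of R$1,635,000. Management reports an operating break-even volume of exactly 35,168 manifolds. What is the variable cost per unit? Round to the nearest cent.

R$56.61

At break-even, FC = Q × (P − VC), so P − VC = R$1,635,000 ÷ 35,168 = R$46.4911.
Hence VC = price − CM = R$103.10 − R$46.4911 = R$56.61.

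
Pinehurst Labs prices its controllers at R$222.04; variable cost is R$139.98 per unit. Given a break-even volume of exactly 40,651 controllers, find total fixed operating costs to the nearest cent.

R$3,335,821.06

Contribution margin per unit = R$222.04 − R$139.98 = R$82.06.
Fixed costs = break-even units × CM = 40,651 × R$82.06 = R$3,335,821.06.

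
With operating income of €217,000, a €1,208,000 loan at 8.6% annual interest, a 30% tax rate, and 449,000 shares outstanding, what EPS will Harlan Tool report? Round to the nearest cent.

€0.18

Interest = €103,888.00, so EBT = €217,000 − €103,888.00 = €113,112.00.
After tax at 30%: net income = €113,112.00 × 0.70 = €79,178.40.
EPS = €79,178.40 ÷ 449,000 = €0.18.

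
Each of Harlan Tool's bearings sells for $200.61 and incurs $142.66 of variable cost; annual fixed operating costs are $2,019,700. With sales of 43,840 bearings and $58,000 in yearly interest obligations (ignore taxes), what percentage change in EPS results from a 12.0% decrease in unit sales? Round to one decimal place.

-65.9%

Contribution at this volume is 43,840 × $57.95 = $2,540,528.00.
Subtracting fixed costs: EBIT = $2,540,528.00 − $2,019,700 = $520,828.00.
Interest = $58,000.00, so EBIT − I = $462,828.00.
Degree of combined leverage = contribution ÷ (EBIT − I) = $2,540,528.00 ÷ $462,828.00 = 5.4891.
%ΔEPS = DCL × %ΔSales = 5.4891 × -12.0% = -65.9%.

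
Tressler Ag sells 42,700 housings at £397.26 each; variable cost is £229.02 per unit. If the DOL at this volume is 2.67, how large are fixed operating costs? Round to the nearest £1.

Contribution at this volume is 42,700 × £168.24 = £7,183,848.00.
DOL = contribution / EBIT, so EBIT = £7,183,848.00 / 2.67 = £2,690,579.78.
And FC = contribution − EBIT = £7,183,848.00 − £2,690,579.78 = £4,493,268.

£4,493,268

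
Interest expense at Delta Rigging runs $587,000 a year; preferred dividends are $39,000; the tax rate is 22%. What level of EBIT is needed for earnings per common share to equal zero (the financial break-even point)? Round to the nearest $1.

$637,000

Grossing the preferred dividend up to pre-tax terms: $39,000 / (1 − 0.22) = $50,000.00.
EPS = 0 when EBIT covers interest plus the pre-tax preferred burden: $587,000 + $50,000.00 = $637,000.00.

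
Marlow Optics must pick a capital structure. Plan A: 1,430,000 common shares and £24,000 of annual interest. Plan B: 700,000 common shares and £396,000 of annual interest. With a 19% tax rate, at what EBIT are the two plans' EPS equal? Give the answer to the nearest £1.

At indifference, (EBIT − 24,000)(1 − t)/1,430,000 = (EBIT − 396,000)(1 − t)/700,000.
Cancelling (1 − t) and cross-multiplying: 700,000·(EBIT − 24,000) = 1,430,000·(EBIT − 396,000).
EBIT × (1,430,000 − 700,000) = 396,000 × 1,430,000 − 24,000 × 700,000 = 549,480,000,000, so EBIT = 549,480,000,000 ÷ 730,000 = 752,712.33.

£752,712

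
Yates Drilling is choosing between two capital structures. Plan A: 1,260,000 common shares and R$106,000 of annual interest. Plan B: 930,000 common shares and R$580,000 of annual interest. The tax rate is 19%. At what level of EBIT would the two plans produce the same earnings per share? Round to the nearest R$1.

Set EPS_A = EPS_B: (EBIT − R$106,000)(1 − 0.19) ÷ 1,260,000 = (EBIT − R$580,000)(1 − 0.19) ÷ 930,000.
Cancelling (1 − t) and cross-multiplying: 930,000·(EBIT − 106,000) = 1,260,000·(EBIT − 580,000).
EBIT × (1,260,000 − 930,000) = 580,000 × 1,260,000 − 106,000 × 930,000 = 632,220,000,000, so EBIT = 632,220,000,000 ÷ 330,000 = 1,915,818.18.

R$1,915,818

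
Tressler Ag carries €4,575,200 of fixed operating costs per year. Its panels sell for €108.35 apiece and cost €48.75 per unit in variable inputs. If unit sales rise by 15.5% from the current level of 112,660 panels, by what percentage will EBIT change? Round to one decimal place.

+48.6%

Contribution at this volume is 112,660 × €59.60 = €6,714,536.00.
EBIT = €6,714,536.00 − €4,575,200 = €2,139,336.00.
DOL = contribution ÷ EBIT = €6,714,536.00 ÷ €2,139,336.00 = 3.1386.
Operating income changes by 3.1386 × +15.5% = +48.6%.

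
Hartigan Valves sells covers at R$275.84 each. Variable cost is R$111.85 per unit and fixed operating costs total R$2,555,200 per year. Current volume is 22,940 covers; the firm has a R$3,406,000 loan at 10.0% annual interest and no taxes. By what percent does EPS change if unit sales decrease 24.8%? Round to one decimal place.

-107.7%

Total contribution margin = 22,940 × R$163.99 = R$3,761,930.60.
Operating income = contribution − fixed costs = R$3,761,930.60 − R$2,555,200 = R$1,206,730.60.
Interest = R$340,600.00, so EBIT − I = R$866,130.60.
Degree of combined leverage = contribution ÷ (EBIT − I) = R$3,761,930.60 ÷ R$866,130.60 = 4.3434.
%ΔEPS = DCL × %ΔSales = 4.3434 × -24.8% = -107.7%.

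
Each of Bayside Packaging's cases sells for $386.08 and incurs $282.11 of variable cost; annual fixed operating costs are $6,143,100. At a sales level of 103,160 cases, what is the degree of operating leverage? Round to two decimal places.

Contribution at this volume is 103,160 × $103.97 = $10,725,545.20.
Operating income = contribution − fixed costs = $10,725,545.20 − $6,143,100 = $4,582,445.20.
So DOL = total CM / EBIT = $10,725,545.20 / $4,582,445.20 = 2.3406.

2.34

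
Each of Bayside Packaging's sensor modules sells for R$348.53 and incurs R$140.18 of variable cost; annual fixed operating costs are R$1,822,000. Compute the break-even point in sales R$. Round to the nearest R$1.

CM per unit = R$348.53 − R$140.18 = R$208.35; CM ratio = R$208.35 / R$348.53 = 0.5978.
Break-even revenue = fixed costs × price ÷ CM = R$1,822,000 × R$348.53 ÷ R$208.35 = R$3,047,860.

R$3,047,860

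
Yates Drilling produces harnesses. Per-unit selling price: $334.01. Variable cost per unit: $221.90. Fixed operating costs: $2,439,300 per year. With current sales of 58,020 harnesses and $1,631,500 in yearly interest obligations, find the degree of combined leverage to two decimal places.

2.67

At 58,020 units, contribution = 58,020 × $112.11 = $6,504,622.20.
Operating income = contribution − fixed costs = $6,504,622.20 − $2,439,300 = $4,065,322.20. Interest = $1,631,500.00, so EBIT − I = $2,433,822.20.
Degree of total leverage = total CM / (EBIT − interest) = $6,504,622.20 / $2,433,822.20 = 2.6726.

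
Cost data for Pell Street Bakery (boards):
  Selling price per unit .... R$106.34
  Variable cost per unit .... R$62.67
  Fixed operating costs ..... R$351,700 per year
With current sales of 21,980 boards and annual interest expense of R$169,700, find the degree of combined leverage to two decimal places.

2.19

Total contribution margin = 21,980 × R$43.67 = R$959,866.60.
Subtracting fixed costs: EBIT = R$959,866.60 − R$351,700 = R$608,166.60. Interest = R$169,700.00, so EBIT − I = R$438,466.60.
DCL = contribution ÷ (EBIT − I) = R$959,866.60 ÷ R$438,466.60 = 2.1891.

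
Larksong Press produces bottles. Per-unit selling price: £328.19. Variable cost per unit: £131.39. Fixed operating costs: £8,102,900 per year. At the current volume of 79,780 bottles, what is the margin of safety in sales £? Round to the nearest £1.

£12,670,342

Unit CM = price − variable cost = £328.19 − £131.39 = £196.80. Break-even units = £8,102,900 ÷ £196.80 = 41,173.27; break-even revenue = 41,173.27 × £328.19 = £13,512,656.26.
Current sales = 79,780 × £328.19 = £26,182,998.20.
Margin of safety = £26,182,998.20 − £13,512,656.26 = £12,670,342.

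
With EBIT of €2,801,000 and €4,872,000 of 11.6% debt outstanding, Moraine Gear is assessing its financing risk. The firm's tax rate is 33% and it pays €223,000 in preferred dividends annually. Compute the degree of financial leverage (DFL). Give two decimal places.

Interest = €565,152.00.
Pre-tax preferred-dividend burden = €223,000 ÷ (1 − 0.33) = €332,835.82.
DFL = EBIT ÷ [EBIT − I − D_p/(1−t)] = €2,801,000 ÷ [€2,801,000 − €565,152.00 − €332,835.82] = €2,801,000 ÷ €1,903,012.18 = 1.4719.

1.47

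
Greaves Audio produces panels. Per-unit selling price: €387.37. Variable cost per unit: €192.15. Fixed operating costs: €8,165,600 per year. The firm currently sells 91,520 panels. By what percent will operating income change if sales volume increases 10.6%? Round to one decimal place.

+19.5%

Contribution at this volume is 91,520 × €195.22 = €17,866,534.40.
Subtracting fixed costs: EBIT = €17,866,534.40 − €8,165,600 = €9,700,934.40.
Degree of operating leverage = €17,866,534.40 / €9,700,934.40 = 1.8417.
So EBIT moves 1.8417 × (+10.6%) = +19.5%.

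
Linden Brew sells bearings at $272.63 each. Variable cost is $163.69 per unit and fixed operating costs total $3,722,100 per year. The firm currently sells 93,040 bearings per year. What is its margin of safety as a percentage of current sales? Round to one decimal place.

63.3%

Contribution margin per unit = $272.63 − $163.69 = $108.94. Break-even units = $3,722,100 ÷ $108.94 = 34,166.51; break-even revenue = 34,166.51 × $272.63 = $9,314,816.62.
Actual sales revenue = 93,040 × $272.63 = $25,365,495.20.
Margin of safety = ($25,365,495.20 − $9,314,816.62) ÷ $25,365,495.20 = 63.3%.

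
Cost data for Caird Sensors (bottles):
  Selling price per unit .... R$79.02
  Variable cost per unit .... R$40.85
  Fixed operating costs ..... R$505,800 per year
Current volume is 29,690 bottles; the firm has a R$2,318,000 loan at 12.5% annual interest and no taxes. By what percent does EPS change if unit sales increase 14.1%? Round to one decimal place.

Total contribution margin = 29,690 × R$38.17 = R$1,133,267.30.
EBIT = R$1,133,267.30 − R$505,800 = R$627,467.30.
Interest = R$289,750.00, so EBIT − I = R$337,717.30.
Degree of combined leverage = contribution ÷ (EBIT − I) = R$1,133,267.30 ÷ R$337,717.30 = 3.3557.
EPS therefore changes by 3.3557 × (+14.1%) = +47.3%.

+47.3%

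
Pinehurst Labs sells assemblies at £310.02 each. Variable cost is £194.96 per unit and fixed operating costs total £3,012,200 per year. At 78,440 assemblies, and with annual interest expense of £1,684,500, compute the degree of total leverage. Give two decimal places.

Total contribution margin = 78,440 × £115.06 = £9,025,306.40.
EBIT = £9,025,306.40 − £3,012,200 = £6,013,106.40. Interest = £1,684,500.00.
DOL = £9,025,306.40 ÷ £6,013,106.40 = 1.5009; DFL = £6,013,106.40 ÷ £4,328,606.40 = 1.3892.
DCL = DOL × DFL = 1.5009 × 1.3892 = 2.0851.

2.09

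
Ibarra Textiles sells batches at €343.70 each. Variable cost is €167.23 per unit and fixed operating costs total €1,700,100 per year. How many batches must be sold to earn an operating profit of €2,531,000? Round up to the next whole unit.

Contribution margin per unit = €343.70 − €167.23 = €176.47.
Units = (FC + target) / CM = (€1,700,100 + €2,531,000) / €176.47 = 23,976.31, so 23,977 batches.

23,977 batches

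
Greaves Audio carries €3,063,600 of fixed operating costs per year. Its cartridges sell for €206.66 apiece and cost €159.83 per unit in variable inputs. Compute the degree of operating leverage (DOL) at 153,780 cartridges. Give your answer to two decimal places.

1.74

Contribution at this volume is 153,780 × €46.83 = €7,201,517.40.
Subtracting fixed costs: EBIT = €7,201,517.40 − €3,063,600 = €4,137,917.40.
DOL = contribution ÷ EBIT = €7,201,517.40 ÷ €4,137,917.40 = 1.7404.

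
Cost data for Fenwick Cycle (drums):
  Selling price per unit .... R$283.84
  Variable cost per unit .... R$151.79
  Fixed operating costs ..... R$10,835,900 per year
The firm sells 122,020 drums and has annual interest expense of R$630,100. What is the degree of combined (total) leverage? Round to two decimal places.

Contribution at this volume is 122,020 × R$132.05 = R$16,112,741.00.
Subtracting fixed costs: EBIT = R$16,112,741.00 − R$10,835,900 = R$5,276,841.00. Interest = R$630,100.00, so EBIT − I = R$4,646,741.00.
DCL = contribution ÷ (EBIT − I) = R$16,112,741.00 ÷ R$4,646,741.00 = 3.4675.

3.47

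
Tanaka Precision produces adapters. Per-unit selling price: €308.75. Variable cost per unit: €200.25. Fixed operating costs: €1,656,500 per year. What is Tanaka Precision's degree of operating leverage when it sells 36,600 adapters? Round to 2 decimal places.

At 36,600 units, contribution = 36,600 × €108.50 = €3,971,100.00.
EBIT = €3,971,100.00 − €1,656,500 = €2,314,600.00.
So DOL = total CM / EBIT = €3,971,100.00 / €2,314,600.00 = 1.7157.

1.72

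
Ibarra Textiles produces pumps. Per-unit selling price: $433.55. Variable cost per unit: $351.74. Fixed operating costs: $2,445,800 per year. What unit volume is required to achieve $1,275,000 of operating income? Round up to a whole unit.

Unit CM = price − variable cost = $433.55 − $351.74 = $81.81.
Need Q such that Q × $81.81 − $2,445,800 = $1,275,000, i.e. Q = $3,720,800 / $81.81 = 45,480.99 → 45,481.

45,481 pumps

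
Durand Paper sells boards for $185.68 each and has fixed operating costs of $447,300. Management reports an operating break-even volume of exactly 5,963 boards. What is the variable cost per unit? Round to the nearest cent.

$110.67

At break-even, FC = Q × (P − VC), so P − VC = $447,300 ÷ 5,963 = $75.0126.
Variable cost per unit = $185.68 − $75.0126 = $110.67.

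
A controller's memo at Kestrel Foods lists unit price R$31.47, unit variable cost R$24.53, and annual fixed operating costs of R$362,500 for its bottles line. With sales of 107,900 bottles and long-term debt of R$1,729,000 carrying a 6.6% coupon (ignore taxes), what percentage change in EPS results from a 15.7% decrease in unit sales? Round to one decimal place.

-43.2%

Total contribution margin = 107,900 × R$6.94 = R$748,826.00.
Subtracting fixed costs: EBIT = R$748,826.00 − R$362,500 = R$386,326.00.
Interest = R$114,114.00, so EBIT − I = R$272,212.00.
Degree of combined leverage = contribution ÷ (EBIT − I) = R$748,826.00 ÷ R$272,212.00 = 2.7509.
EPS therefore changes by 2.7509 × (-15.7%) = -43.2%.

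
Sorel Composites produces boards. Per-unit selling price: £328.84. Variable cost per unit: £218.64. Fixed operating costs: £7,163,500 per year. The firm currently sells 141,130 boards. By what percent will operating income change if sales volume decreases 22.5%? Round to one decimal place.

At 141,130 units, contribution = 141,130 × £110.20 = £15,552,526.00.
EBIT = £15,552,526.00 − £7,163,500 = £8,389,026.00.
So DOL = total CM / EBIT = £15,552,526.00 / £8,389,026.00 = 1.8539.
Operating income changes by 1.8539 × -22.5% = -41.7%.

-41.7%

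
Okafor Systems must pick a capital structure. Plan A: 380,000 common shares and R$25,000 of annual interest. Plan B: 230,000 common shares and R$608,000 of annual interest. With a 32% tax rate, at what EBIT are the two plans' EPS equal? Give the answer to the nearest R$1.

R$1,501,933

At indifference, (EBIT − 25,000)(1 − t)/380,000 = (EBIT − 608,000)(1 − t)/230,000.
Cancelling (1 − t) and cross-multiplying: 230,000·(EBIT − 25,000) = 380,000·(EBIT − 608,000).
Solving, EBIT = (608,000·380,000 − 25,000·230,000) / (380,000 − 230,000) = 225,290,000,000 / 150,000 = 1,501,933.33.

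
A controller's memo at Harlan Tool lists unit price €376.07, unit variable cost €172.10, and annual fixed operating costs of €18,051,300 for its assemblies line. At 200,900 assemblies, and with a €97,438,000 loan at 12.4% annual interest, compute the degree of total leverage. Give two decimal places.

Total contribution margin = 200,900 × €203.97 = €40,977,573.00.
Operating income = contribution − fixed costs = €40,977,573.00 − €18,051,300 = €22,926,273.00. Interest = €12,082,312.00.
DOL = €40,977,573.00 ÷ €22,926,273.00 = 1.7874; DFL = €22,926,273.00 ÷ €10,843,961.00 = 2.1142.
Combined leverage = 1.7874 × 2.1142 = 3.7789.

3.78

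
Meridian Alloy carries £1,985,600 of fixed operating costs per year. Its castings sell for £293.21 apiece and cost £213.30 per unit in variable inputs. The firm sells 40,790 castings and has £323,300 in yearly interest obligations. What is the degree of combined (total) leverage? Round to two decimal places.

Contribution at this volume is 40,790 × £79.91 = £3,259,528.90.
Subtracting fixed costs: EBIT = £3,259,528.90 − £1,985,600 = £1,273,928.90. Interest = £323,300.00, so EBIT − I = £950,628.90.
DCL = contribution ÷ (EBIT − I) = £3,259,528.90 ÷ £950,628.90 = 3.4288.

3.43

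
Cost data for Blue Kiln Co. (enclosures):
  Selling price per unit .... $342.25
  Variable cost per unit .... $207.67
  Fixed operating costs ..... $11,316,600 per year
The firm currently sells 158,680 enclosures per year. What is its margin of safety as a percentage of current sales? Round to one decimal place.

Contribution margin per unit = $342.25 − $207.67 = $134.58. Break-even units = $11,316,600 ÷ $134.58 = 84,088.27; break-even revenue = 84,088.27 × $342.25 = $28,779,211.99.
Actual sales revenue = 158,680 × $342.25 = $54,308,230.00.
Margin of safety = ($54,308,230.00 − $28,779,211.99) ÷ $54,308,230.00 = 47.0%.

47.0%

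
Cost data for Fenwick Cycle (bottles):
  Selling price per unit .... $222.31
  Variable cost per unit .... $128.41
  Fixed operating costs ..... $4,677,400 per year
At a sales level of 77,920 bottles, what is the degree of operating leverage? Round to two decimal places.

2.77

Total contribution margin = 77,920 × $93.90 = $7,316,688.00.
EBIT = $7,316,688.00 − $4,677,400 = $2,639,288.00.
DOL = contribution ÷ EBIT = $7,316,688.00 ÷ $2,639,288.00 = 2.7722.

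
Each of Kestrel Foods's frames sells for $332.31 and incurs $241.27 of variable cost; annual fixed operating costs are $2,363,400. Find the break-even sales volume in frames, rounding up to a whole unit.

Contribution margin per unit = $332.31 − $241.27 = $91.04.
Break-even Q = $2,363,400 / $91.04 = 25,960.02 → 25,961 frames.

25,961 frames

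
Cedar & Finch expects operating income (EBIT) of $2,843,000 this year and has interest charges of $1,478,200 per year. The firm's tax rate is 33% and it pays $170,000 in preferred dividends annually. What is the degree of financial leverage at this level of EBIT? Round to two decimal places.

2.56

Interest = $1,478,200.00.
Pre-tax preferred-dividend burden = $170,000 ÷ (1 − 0.33) = $253,731.34.
DFL = EBIT ÷ [EBIT − I − D_p/(1−t)] = $2,843,000 ÷ [$2,843,000 − $1,478,200.00 − $253,731.34] = $2,843,000 ÷ $1,111,068.66 = 2.5588.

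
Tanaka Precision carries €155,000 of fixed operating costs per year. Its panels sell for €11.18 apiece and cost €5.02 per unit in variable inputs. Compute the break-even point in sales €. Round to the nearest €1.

CM per unit = €11.18 − €5.02 = €6.16; CM ratio = €6.16 / €11.18 = 0.5510.
Break-even sales = FC ÷ CM ratio = €155,000 × €11.18 / €6.16 = €281,315.

€281,315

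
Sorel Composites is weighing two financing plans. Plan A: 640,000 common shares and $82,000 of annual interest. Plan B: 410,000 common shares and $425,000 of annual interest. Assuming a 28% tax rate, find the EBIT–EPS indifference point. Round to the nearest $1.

$1,036,435

Set EPS_A = EPS_B: (EBIT − $82,000)(1 − 0.28) ÷ 640,000 = (EBIT − $425,000)(1 − 0.28) ÷ 410,000.
The (1 − t) factor cancels: (EBIT − 82,000) × 410,000 = (EBIT − 425,000) × 640,000.
EBIT × (640,000 − 410,000) = 425,000 × 640,000 − 82,000 × 410,000 = 238,380,000,000, so EBIT = 238,380,000,000 ÷ 230,000 = 1,036,434.78.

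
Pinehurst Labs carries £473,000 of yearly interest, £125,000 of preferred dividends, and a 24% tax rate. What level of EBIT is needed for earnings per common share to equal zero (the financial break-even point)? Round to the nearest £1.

Preferred dividends are paid after tax, so their pre-tax equivalent is £125,000 ÷ (1 − 0.24) = £164,473.68.
Financial break-even EBIT = interest + D_p ÷ (1 − t) = £473,000 + £164,473.68 = £637,473.68.

£637,474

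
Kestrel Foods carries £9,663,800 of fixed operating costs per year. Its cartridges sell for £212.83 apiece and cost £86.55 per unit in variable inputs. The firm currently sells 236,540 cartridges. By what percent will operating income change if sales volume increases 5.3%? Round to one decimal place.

Total contribution margin = 236,540 × £126.28 = £29,870,271.20.
EBIT = £29,870,271.20 − £9,663,800 = £20,206,471.20.
Degree of operating leverage = £29,870,271.20 / £20,206,471.20 = 1.4783.
So EBIT moves 1.4783 × (+5.3%) = +7.8%.

+7.8%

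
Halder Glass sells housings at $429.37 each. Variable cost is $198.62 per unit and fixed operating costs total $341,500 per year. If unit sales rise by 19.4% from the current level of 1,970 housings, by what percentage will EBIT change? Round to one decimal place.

Total contribution margin = 1,970 × $230.75 = $454,577.50.
Subtracting fixed costs: EBIT = $454,577.50 − $341,500 = $113,077.50.
DOL = contribution ÷ EBIT = $454,577.50 ÷ $113,077.50 = 4.0201.
So EBIT moves 4.0201 × (+19.4%) = +78.0%.

+78.0%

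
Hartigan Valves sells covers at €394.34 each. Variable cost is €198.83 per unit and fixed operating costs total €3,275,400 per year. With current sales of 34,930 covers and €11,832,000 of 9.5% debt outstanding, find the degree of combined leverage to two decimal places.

Total contribution margin = 34,930 × €195.51 = €6,829,164.30.
Subtracting fixed costs: EBIT = €6,829,164.30 − €3,275,400 = €3,553,764.30. Interest = €1,124,040.00, so EBIT − I = €2,429,724.30.
Degree of total leverage = total CM / (EBIT − interest) = €6,829,164.30 / €2,429,724.30 = 2.8107.

2.81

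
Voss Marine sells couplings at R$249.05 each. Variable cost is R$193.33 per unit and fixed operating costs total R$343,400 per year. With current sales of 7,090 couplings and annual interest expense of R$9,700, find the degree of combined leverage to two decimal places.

9.42

Contribution at this volume is 7,090 × R$55.72 = R$395,054.80.
Subtracting fixed costs: EBIT = R$395,054.80 − R$343,400 = R$51,654.80. Interest = R$9,700.00.
DOL = R$395,054.80 ÷ R$51,654.80 = 7.6480; DFL = R$51,654.80 ÷ R$41,954.80 = 1.2312.
DCL = DOL × DFL = 7.6480 × 1.2312 = 9.4162.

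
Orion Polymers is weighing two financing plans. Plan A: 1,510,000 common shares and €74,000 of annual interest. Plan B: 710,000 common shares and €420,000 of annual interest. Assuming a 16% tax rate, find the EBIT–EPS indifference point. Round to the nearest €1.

€727,075

Set EPS_A = EPS_B: (EBIT − €74,000)(1 − 0.16) ÷ 1,510,000 = (EBIT − €420,000)(1 − 0.16) ÷ 710,000.
The (1 − t) factor cancels: (EBIT − 74,000) × 710,000 = (EBIT − 420,000) × 1,510,000.
EBIT × (1,510,000 − 710,000) = 420,000 × 1,510,000 − 74,000 × 710,000 = 581,660,000,000, so EBIT = 581,660,000,000 ÷ 800,000 = 727,075.00.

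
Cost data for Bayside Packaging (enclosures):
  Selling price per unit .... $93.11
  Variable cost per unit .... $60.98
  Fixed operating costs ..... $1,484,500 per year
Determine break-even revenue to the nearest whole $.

CM per unit = $93.11 − $60.98 = $32.13; CM ratio = $32.13 / $93.11 = 0.3451.
Break-even sales = FC ÷ CM ratio = $1,484,500 × $93.11 / $32.13 = $4,301,954.

$4,301,954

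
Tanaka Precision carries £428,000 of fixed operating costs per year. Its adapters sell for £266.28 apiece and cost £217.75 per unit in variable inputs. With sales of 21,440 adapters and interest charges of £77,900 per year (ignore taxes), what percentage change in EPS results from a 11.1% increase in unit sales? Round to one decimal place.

+21.6%

Contribution at this volume is 21,440 × £48.53 = £1,040,483.20.
Subtracting fixed costs: EBIT = £1,040,483.20 − £428,000 = £612,483.20.
Interest = £77,900.00, so EBIT − I = £534,583.20.
DCL = total CM / (EBIT − I) = £1,040,483.20 / £534,583.20 = 1.9463.
%ΔEPS = DCL × %ΔSales = 1.9463 × +11.1% = +21.6%.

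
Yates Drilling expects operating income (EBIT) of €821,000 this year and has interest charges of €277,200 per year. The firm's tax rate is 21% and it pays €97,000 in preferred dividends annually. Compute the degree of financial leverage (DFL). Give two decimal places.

1.95

Interest = €277,200.00.
Pre-tax preferred-dividend burden = €97,000 ÷ (1 − 0.21) = €122,784.81.
DFL = EBIT ÷ [EBIT − I − D_p/(1−t)] = €821,000 ÷ [€821,000 − €277,200.00 − €122,784.81] = €821,000 ÷ €421,015.19 = 1.9500.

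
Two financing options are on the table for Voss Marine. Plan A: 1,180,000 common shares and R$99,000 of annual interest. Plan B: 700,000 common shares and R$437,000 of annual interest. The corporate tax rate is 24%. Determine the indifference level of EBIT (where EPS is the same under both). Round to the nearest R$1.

At indifference, (EBIT − 99,000)(1 − t)/1,180,000 = (EBIT − 437,000)(1 − t)/700,000.
The (1 − t) factor cancels: (EBIT − 99,000) × 700,000 = (EBIT − 437,000) × 1,180,000.
Solving, EBIT = (437,000·1,180,000 − 99,000·700,000) / (1,180,000 − 700,000) = 446,360,000,000 / 480,000 = 929,916.67.

R$929,917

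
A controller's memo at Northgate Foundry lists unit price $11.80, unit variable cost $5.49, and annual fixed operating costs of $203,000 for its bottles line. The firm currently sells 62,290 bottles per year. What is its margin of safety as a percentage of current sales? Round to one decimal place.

Unit CM = price − variable cost = $11.80 − $5.49 = $6.31. Break-even units = $203,000 ÷ $6.31 = 32,171.16; break-even revenue = 32,171.16 × $11.80 = $379,619.65.
Actual sales revenue = 62,290 × $11.80 = $735,022.00.
Margin of safety = ($735,022.00 − $379,619.65) ÷ $735,022.00 = 48.4%.

48.4%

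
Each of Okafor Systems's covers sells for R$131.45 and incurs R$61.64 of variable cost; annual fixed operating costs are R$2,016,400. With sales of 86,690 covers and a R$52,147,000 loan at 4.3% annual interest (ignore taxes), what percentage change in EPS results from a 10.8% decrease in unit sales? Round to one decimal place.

Total contribution margin = 86,690 × R$69.81 = R$6,051,828.90.
Operating income = contribution − fixed costs = R$6,051,828.90 − R$2,016,400 = R$4,035,428.90.
Interest = R$2,242,321.00, so EBIT − I = R$1,793,107.90.
Degree of combined leverage = contribution ÷ (EBIT − I) = R$6,051,828.90 ÷ R$1,793,107.90 = 3.3751.
%ΔEPS = DCL × %ΔSales = 3.3751 × -10.8% = -36.5%.

-36.5%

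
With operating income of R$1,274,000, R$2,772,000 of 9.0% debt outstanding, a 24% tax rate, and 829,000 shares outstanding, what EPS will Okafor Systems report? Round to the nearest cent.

Interest = R$249,480.00, so EBT = R$1,274,000 − R$249,480.00 = R$1,024,520.00.
After tax at 24%: net income = R$1,024,520.00 × 0.76 = R$778,635.20.
EPS = R$778,635.20 ÷ 829,000 = R$0.94.

R$0.94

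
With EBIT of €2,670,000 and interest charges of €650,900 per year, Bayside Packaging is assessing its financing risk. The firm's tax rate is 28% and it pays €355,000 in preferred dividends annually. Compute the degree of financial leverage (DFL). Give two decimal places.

1.75

Interest = €650,900.00.
Pre-tax preferred-dividend burden = €355,000 ÷ (1 − 0.28) = €493,055.56.
DFL = EBIT ÷ [EBIT − I − D_p/(1−t)] = €2,670,000 ÷ [€2,670,000 − €650,900.00 − €493,055.56] = €2,670,000 ÷ €1,526,044.44 = 1.7496.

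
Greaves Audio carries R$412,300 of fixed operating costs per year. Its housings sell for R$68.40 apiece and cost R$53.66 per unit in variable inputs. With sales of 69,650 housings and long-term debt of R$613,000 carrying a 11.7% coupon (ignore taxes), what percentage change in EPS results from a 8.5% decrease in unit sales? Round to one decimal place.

Total contribution margin = 69,650 × R$14.74 = R$1,026,641.00.
EBIT = R$1,026,641.00 − R$412,300 = R$614,341.00.
Interest = R$71,721.00, so EBIT − I = R$542,620.00.
Degree of combined leverage = contribution ÷ (EBIT − I) = R$1,026,641.00 ÷ R$542,620.00 = 1.8920.
%ΔEPS = DCL × %ΔSales = 1.8920 × -8.5% = -16.1%.

-16.1%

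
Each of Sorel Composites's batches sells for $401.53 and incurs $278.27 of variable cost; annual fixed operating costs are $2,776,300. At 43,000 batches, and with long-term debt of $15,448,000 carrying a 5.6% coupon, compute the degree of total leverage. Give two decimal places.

At 43,000 units, contribution = 43,000 × $123.26 = $5,300,180.00.
Subtracting fixed costs: EBIT = $5,300,180.00 − $2,776,300 = $2,523,880.00. Interest = $865,088.00, so EBIT − I = $1,658,792.00.
DCL = contribution ÷ (EBIT − I) = $5,300,180.00 ÷ $1,658,792.00 = 3.1952.

3.20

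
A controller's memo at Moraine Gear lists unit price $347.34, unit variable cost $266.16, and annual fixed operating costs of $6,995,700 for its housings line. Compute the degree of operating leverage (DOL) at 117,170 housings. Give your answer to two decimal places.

3.78

Total contribution margin = 117,170 × $81.18 = $9,511,860.60.
Operating income = contribution − fixed costs = $9,511,860.60 − $6,995,700 = $2,516,160.60.
Degree of operating leverage = $9,511,860.60 / $2,516,160.60 = 3.7803.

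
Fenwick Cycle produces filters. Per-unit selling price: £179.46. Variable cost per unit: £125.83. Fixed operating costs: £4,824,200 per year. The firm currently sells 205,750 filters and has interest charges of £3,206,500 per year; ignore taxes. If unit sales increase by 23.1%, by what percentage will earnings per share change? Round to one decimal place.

+84.9%

Total contribution margin = 205,750 × £53.63 = £11,034,372.50.
Operating income = contribution − fixed costs = £11,034,372.50 − £4,824,200 = £6,210,172.50.
Interest = £3,206,500.00, so EBIT − I = £3,003,672.50.
Degree of combined leverage = contribution ÷ (EBIT − I) = £11,034,372.50 ÷ £3,003,672.50 = 3.6736.
EPS therefore changes by 3.6736 × (+23.1%) = +84.9%.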